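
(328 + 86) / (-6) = -69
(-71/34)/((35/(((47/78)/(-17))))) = 3337/1577940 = 0.00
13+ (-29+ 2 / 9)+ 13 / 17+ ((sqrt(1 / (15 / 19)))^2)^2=-17096 / 1275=-13.41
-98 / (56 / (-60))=105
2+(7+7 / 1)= 16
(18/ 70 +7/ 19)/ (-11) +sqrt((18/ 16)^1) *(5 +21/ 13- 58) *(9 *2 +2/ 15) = -45424 *sqrt(2)/ 65- 416/ 7315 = -988.35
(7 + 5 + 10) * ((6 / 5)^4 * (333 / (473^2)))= 863136 / 12711875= 0.07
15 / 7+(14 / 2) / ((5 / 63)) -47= 1517 / 35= 43.34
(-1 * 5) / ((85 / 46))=-46 / 17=-2.71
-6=-6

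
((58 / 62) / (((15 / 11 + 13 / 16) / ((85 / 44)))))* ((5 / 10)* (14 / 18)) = 34510 / 106857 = 0.32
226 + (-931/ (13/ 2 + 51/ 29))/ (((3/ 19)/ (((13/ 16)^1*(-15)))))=34209797/ 3832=8927.40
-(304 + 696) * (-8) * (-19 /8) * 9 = -171000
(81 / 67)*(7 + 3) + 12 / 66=9044 / 737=12.27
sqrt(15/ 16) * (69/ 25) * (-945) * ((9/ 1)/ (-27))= 4347 * sqrt(15)/ 20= 841.79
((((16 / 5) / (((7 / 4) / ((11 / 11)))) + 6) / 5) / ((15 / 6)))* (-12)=-6576 / 875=-7.52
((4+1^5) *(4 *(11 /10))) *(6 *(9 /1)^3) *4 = 384912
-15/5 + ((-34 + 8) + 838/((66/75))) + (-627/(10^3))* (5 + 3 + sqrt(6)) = 916.72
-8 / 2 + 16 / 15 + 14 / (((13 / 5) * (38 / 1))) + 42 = 145267 / 3705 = 39.21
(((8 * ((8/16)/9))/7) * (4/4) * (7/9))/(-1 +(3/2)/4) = -0.08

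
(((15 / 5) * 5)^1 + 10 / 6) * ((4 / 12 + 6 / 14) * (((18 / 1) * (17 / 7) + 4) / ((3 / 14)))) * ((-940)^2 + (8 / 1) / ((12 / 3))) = 17488774400 / 7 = 2498396342.86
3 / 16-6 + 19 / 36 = -761 / 144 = -5.28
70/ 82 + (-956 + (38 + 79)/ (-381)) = -4975046/ 5207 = -955.45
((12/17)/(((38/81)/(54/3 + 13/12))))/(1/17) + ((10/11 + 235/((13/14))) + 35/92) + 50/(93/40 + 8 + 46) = 418651719581/563168892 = 743.39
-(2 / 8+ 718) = -718.25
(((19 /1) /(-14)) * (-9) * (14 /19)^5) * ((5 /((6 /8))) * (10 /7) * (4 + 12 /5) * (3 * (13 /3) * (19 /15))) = 18264064 /6859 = 2662.79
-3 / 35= -0.09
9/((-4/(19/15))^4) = 130321/1440000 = 0.09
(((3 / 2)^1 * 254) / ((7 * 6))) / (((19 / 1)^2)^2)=127 / 1824494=0.00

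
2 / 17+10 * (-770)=-130898 / 17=-7699.88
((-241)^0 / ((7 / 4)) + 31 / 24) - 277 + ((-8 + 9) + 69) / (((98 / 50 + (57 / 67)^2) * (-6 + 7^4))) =-3334120077881 / 12118519896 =-275.13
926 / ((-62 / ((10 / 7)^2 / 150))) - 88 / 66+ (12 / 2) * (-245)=-2235264 / 1519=-1471.54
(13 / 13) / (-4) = -1 / 4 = -0.25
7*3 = 21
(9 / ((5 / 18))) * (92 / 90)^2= 4232 / 125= 33.86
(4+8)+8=20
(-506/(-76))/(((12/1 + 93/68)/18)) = 17204/1919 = 8.97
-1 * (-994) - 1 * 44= 950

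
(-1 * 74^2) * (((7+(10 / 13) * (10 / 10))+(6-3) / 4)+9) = -1247159 / 13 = -95935.31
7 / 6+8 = 55 / 6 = 9.17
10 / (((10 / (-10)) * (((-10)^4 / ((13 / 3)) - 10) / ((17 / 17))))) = -13 / 2987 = -0.00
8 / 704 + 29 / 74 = 1313 / 3256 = 0.40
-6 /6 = -1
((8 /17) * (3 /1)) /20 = 6 /85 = 0.07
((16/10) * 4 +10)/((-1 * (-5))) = 82/25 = 3.28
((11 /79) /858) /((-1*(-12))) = 1 /73944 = 0.00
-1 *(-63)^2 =-3969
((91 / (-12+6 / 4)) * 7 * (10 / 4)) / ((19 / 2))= -910 / 57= -15.96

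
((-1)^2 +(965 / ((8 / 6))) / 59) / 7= 3131 / 1652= 1.90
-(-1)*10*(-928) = -9280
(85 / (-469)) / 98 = -85 / 45962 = -0.00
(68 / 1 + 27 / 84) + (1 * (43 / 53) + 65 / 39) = 315199 / 4452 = 70.80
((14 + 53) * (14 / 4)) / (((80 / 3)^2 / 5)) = 4221 / 2560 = 1.65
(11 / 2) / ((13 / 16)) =88 / 13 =6.77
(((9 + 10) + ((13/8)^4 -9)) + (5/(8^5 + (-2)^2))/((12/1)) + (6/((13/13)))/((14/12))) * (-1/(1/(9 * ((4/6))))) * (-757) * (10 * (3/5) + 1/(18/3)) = 436537815355373/704729088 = 619440.61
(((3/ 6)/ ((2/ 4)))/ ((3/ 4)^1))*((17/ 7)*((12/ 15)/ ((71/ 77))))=2992/ 1065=2.81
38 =38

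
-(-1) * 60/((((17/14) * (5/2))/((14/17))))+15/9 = 15557/867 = 17.94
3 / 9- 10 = -29 / 3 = -9.67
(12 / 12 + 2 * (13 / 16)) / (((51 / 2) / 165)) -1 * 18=-69 / 68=-1.01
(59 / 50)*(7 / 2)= 413 / 100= 4.13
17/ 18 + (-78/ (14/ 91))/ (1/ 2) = -18235/ 18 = -1013.06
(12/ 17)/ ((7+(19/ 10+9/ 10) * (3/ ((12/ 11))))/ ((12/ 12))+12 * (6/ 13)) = 520/ 14909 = 0.03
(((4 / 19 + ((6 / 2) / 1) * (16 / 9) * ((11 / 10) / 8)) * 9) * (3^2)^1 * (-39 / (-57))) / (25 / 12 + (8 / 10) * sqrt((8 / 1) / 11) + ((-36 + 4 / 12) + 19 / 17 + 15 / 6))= -6475997153340 / 3707861550347 - 31434728832 * sqrt(22) / 3707861550347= -1.79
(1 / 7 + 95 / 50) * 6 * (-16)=-6864 / 35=-196.11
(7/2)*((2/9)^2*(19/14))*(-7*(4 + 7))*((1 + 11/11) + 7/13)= -16093/351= -45.85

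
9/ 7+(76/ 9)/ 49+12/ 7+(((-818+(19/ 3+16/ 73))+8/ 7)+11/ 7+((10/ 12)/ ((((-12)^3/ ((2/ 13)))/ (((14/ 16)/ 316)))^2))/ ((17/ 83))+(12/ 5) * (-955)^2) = 643643760894801363286222327/ 294162590008464113664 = 2188054.44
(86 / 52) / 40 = 43 / 1040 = 0.04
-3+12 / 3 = 1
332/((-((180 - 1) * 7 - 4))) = -332/1249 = -0.27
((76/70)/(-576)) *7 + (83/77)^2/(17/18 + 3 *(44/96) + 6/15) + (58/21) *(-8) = -181221347089/8358467040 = -21.68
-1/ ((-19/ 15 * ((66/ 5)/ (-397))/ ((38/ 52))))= -9925/ 572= -17.35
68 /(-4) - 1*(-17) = 0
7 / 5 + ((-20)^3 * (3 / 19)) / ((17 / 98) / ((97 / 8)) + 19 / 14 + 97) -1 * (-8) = -305658733 / 88836305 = -3.44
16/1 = 16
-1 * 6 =-6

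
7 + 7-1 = 13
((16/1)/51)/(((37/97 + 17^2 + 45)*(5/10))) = 3104/1654185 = 0.00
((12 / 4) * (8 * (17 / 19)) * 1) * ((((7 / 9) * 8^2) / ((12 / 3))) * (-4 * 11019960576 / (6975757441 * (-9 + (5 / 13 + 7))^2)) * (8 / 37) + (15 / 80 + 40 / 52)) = -6267139714007169 / 52501191855658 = -119.37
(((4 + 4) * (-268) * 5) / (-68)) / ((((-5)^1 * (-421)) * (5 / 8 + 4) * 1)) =4288 / 264809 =0.02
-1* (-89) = 89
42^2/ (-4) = -441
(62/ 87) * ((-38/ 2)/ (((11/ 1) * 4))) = -589/ 1914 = -0.31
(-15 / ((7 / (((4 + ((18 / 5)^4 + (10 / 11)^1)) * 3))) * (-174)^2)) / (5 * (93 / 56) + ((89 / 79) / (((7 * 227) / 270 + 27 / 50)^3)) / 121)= -4320634227786950436 / 977410316309116818125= -0.00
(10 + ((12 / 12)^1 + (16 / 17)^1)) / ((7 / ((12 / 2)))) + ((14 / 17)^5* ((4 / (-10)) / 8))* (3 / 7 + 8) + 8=128324278 / 7099285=18.08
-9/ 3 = -3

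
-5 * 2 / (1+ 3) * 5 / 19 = -0.66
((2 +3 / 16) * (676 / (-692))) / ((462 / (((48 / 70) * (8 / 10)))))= -169 / 66605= -0.00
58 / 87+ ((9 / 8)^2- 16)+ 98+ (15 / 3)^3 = 40115 / 192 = 208.93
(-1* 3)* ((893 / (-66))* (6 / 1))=2679 / 11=243.55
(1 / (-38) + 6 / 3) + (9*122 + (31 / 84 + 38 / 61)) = 107185615 / 97356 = 1100.97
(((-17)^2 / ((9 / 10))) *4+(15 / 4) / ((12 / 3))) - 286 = 143911 / 144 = 999.38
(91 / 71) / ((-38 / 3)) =-273 / 2698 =-0.10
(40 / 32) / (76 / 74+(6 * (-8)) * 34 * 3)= -185 / 724456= -0.00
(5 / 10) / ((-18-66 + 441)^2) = 0.00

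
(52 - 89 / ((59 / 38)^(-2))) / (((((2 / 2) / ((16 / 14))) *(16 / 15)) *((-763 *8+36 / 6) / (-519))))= -1827302985 / 123277168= -14.82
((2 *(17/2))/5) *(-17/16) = -289/80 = -3.61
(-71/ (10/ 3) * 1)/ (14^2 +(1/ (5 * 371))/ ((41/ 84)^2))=-0.11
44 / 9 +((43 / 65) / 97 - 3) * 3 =-232124 / 56745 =-4.09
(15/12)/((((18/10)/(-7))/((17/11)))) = -7.51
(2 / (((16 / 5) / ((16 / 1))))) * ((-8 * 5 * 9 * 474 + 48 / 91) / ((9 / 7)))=-1327195.90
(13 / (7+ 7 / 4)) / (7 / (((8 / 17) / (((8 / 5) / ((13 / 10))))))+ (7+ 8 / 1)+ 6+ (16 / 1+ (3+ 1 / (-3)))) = 2028 / 79135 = 0.03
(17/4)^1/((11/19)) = 323/44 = 7.34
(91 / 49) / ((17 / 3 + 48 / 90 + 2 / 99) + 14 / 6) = 6435 / 29638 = 0.22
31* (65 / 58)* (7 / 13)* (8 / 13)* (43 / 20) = 9331 / 377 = 24.75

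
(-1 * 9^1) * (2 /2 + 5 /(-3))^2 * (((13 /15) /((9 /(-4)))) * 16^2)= 53248 /135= 394.43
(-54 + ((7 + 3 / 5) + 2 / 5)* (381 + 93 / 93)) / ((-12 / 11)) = -16511 / 6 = -2751.83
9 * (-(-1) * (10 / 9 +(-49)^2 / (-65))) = -20959 / 65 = -322.45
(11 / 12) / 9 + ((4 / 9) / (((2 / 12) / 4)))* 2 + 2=2531 / 108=23.44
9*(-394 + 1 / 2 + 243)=-2709 / 2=-1354.50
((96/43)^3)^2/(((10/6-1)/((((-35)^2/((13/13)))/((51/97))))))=46505597180313600/107463171833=432758.46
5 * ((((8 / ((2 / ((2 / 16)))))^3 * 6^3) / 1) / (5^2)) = 27 / 5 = 5.40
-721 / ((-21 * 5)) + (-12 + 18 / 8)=-173 / 60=-2.88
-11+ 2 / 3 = -31 / 3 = -10.33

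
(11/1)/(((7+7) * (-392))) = -11/5488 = -0.00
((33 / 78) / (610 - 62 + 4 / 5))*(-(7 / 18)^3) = -55 / 1213056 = -0.00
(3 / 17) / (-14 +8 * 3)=3 / 170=0.02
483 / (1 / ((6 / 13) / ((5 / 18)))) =52164 / 65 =802.52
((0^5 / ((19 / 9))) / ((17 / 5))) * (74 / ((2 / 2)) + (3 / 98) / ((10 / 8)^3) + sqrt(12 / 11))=0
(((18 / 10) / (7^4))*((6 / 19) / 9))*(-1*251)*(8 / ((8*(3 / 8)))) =-4016 / 228095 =-0.02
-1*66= -66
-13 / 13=-1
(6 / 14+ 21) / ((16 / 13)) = 975 / 56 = 17.41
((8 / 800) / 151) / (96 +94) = 1 / 2869000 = 0.00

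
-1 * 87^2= -7569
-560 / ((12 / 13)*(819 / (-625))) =12500 / 27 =462.96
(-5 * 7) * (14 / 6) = -245 / 3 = -81.67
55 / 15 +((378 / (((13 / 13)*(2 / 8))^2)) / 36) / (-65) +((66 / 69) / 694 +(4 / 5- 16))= -21969548 / 1556295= -14.12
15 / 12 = 5 / 4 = 1.25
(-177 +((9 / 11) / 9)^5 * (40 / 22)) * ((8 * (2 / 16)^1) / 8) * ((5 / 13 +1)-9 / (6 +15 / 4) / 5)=-940698831 / 35431220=-26.55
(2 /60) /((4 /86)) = 43 /60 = 0.72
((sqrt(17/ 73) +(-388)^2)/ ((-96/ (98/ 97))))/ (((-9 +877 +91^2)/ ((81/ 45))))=-2037/ 6535 - 21* sqrt(1241)/ 740389360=-0.31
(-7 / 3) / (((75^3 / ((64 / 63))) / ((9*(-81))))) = 64 / 15625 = 0.00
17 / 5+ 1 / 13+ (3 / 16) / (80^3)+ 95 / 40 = 5.85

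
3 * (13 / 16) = 39 / 16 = 2.44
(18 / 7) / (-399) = -6 / 931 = -0.01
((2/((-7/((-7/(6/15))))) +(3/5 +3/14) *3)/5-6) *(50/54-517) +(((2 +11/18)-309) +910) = 27705911/9450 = 2931.84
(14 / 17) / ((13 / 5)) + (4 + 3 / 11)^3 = 23038053 / 294151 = 78.32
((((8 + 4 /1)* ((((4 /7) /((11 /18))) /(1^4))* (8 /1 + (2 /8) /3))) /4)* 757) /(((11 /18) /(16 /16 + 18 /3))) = 23790996 /121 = 196619.80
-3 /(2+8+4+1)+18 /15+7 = 8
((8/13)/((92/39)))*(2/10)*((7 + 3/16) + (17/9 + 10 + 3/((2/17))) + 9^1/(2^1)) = 7067/2760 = 2.56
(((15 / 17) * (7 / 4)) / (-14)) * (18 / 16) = -135 / 1088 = -0.12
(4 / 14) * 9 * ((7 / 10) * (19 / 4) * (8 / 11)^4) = 175104 / 73205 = 2.39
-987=-987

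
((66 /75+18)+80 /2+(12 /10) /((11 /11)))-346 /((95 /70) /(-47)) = 5720238 /475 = 12042.61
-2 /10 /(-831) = 1 /4155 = 0.00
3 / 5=0.60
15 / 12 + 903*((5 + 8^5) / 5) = 118376101 / 20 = 5918805.05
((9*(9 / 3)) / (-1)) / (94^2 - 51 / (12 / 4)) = -27 / 8819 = -0.00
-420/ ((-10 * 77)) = 6/ 11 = 0.55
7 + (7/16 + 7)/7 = 129/16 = 8.06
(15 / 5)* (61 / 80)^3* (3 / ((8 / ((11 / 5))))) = 22471119 / 20480000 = 1.10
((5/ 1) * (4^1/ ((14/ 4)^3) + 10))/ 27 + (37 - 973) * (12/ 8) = -4328378/ 3087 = -1402.13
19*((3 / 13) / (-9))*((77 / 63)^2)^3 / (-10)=33659659 / 207261990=0.16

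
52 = 52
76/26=38/13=2.92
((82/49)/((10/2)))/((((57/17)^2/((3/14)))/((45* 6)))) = 213282/123823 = 1.72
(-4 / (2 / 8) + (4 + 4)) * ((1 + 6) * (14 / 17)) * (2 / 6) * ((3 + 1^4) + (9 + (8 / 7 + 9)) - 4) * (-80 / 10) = 120064 / 51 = 2354.20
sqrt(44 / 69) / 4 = sqrt(759) / 138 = 0.20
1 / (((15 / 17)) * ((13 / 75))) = 85 / 13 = 6.54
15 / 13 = 1.15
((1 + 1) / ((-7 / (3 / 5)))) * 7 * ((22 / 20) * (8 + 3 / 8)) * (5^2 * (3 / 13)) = -6633 / 104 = -63.78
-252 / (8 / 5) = -315 / 2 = -157.50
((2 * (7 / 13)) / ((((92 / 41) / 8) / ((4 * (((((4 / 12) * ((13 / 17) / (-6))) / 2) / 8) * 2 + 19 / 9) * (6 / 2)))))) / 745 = 295897 / 2272101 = 0.13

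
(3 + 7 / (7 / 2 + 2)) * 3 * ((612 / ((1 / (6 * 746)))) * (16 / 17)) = 363522816 / 11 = 33047528.73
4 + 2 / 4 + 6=10.50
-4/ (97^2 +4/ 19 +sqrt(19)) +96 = 96.00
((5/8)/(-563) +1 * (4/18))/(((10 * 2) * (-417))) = -8963/338070240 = -0.00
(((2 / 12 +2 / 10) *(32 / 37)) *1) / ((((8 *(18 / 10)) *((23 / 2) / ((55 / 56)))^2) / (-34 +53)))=0.00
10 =10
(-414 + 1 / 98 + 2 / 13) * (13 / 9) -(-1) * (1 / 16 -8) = -605.70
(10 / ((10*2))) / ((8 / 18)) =9 / 8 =1.12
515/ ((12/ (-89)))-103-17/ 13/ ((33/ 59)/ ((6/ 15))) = -11221263/ 2860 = -3923.52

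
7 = 7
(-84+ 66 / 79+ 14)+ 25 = -3489 / 79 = -44.16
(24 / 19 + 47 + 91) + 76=4090 / 19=215.26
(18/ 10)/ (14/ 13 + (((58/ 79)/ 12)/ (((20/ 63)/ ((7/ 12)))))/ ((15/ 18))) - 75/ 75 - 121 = -59994478/ 497819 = -120.51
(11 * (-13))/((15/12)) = -572/5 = -114.40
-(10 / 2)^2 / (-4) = 25 / 4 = 6.25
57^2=3249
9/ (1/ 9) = 81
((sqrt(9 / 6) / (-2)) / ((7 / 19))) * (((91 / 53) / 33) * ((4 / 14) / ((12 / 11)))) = -247 * sqrt(6) / 26712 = -0.02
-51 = -51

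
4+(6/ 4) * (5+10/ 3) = 33/ 2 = 16.50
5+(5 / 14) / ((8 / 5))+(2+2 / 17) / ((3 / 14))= 28761 / 1904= 15.11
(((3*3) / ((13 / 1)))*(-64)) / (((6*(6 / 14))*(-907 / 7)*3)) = 1568 / 35373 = 0.04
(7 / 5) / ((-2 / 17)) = -119 / 10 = -11.90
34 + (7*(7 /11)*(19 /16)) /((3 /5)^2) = 48.69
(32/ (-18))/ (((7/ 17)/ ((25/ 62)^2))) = -42500/ 60543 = -0.70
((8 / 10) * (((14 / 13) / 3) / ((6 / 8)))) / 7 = 32 / 585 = 0.05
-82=-82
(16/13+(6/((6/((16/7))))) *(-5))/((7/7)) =-928/91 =-10.20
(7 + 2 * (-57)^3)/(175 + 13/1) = -1970.10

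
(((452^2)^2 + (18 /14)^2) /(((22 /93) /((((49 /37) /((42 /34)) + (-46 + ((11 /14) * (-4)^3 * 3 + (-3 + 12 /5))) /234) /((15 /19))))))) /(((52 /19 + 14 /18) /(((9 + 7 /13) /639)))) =9814862672192059394039 /45302333030955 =216652477.16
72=72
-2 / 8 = -1 / 4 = -0.25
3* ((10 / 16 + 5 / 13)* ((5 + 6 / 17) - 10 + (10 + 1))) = 19.24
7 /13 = 0.54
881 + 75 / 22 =19457 / 22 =884.41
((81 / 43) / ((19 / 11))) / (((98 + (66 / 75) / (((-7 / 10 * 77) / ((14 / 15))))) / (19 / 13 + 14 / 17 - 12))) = -52858575 / 488853326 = -0.11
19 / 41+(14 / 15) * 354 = 330.86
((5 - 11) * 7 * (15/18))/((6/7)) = -245/6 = -40.83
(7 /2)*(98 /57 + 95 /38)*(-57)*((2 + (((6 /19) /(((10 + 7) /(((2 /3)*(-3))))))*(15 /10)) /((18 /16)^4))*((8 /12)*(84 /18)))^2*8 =-251722.42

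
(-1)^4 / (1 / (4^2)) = 16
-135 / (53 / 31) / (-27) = 155 / 53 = 2.92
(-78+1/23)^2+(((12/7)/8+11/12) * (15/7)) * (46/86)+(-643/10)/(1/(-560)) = 42086.52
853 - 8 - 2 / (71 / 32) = 59931 / 71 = 844.10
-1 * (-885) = 885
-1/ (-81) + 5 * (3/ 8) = 1223/ 648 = 1.89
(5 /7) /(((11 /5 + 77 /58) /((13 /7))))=18850 /50127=0.38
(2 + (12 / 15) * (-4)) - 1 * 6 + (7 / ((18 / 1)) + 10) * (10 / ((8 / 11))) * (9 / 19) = 45953 / 760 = 60.46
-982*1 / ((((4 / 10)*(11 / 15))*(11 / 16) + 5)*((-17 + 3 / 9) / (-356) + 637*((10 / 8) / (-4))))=503412480 / 530691719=0.95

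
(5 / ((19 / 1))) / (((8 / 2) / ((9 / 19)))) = 45 / 1444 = 0.03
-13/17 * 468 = -6084/17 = -357.88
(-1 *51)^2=2601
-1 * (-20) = 20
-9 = -9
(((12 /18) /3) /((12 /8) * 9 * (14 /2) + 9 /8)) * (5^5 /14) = 5000 /9639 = 0.52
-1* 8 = -8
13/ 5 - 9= -32/ 5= -6.40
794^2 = 630436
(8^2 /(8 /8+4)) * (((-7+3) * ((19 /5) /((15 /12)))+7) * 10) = -16512 /25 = -660.48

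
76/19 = 4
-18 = -18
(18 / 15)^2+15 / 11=771 / 275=2.80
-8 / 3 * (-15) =40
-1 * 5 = -5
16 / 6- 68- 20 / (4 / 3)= -241 / 3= -80.33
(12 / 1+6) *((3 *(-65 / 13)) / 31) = -270 / 31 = -8.71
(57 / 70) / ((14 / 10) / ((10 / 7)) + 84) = 285 / 29743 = 0.01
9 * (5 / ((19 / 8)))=360 / 19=18.95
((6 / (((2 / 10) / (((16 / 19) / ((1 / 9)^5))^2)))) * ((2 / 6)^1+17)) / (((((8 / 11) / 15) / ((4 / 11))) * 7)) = 3481205545958400 / 2527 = 1377604094166.36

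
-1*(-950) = 950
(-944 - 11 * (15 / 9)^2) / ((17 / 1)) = -8771 / 153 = -57.33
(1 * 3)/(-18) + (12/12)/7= -1/42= -0.02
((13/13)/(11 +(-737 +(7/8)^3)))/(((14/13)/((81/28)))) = -67392/18197081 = -0.00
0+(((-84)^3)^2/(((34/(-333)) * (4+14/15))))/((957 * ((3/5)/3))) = -19760514278400/5423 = -3643834460.34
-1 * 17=-17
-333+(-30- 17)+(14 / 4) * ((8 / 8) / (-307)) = -233327 / 614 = -380.01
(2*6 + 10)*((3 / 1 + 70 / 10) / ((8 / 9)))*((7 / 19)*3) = 10395 / 38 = 273.55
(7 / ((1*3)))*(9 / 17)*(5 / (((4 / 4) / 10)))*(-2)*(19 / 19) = -2100 / 17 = -123.53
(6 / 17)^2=36 / 289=0.12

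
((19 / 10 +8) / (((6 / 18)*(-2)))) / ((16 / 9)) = -2673 / 320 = -8.35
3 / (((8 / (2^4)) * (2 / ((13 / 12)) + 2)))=1.56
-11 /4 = -2.75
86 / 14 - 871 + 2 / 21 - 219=-22759 / 21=-1083.76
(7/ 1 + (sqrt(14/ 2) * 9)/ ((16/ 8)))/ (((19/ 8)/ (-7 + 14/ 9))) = -43.34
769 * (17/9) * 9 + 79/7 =91590/7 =13084.29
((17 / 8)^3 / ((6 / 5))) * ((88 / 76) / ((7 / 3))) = 270215 / 68096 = 3.97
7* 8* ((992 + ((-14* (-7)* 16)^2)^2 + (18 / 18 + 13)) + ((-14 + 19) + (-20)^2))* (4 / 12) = 338510590588072 / 3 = 112836863529357.33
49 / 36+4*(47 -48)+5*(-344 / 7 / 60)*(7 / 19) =-2837 / 684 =-4.15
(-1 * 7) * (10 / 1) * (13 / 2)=-455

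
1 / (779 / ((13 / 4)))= 13 / 3116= 0.00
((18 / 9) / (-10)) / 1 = -1 / 5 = -0.20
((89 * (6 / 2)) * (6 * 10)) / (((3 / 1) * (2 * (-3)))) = -890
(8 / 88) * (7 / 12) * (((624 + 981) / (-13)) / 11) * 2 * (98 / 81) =-183505 / 127413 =-1.44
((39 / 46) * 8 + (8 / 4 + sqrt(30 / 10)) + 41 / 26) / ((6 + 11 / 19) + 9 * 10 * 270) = 19 * sqrt(3) / 461825 + 3363 / 7890610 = 0.00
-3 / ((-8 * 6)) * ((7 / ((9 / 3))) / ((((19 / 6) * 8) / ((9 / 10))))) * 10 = 63 / 1216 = 0.05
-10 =-10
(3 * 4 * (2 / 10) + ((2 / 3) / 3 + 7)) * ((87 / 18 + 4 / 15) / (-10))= -4.91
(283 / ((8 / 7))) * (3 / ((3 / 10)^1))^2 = 49525 / 2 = 24762.50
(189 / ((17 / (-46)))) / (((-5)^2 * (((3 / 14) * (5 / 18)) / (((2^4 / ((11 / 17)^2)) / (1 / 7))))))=-1390483584 / 15125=-91932.80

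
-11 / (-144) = 11 / 144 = 0.08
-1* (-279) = 279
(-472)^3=-105154048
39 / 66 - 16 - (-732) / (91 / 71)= 1112535 / 2002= 555.71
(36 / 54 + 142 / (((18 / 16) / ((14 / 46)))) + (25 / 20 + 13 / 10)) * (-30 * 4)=-344714 / 69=-4995.86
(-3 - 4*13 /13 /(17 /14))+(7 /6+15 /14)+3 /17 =-3.88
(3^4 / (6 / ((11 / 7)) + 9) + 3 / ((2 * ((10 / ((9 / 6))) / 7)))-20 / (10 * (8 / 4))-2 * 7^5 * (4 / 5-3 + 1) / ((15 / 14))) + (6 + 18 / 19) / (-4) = 6724796743 / 178600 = 37652.84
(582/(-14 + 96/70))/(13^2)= -10185/37349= -0.27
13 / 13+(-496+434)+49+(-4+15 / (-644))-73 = -57331 / 644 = -89.02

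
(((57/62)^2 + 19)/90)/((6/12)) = 15257/34596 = 0.44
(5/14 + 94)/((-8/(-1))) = 1321/112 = 11.79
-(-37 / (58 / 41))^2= -2301289 / 3364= -684.09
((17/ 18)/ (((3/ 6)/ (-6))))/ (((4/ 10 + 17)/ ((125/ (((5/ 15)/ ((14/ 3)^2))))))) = -4165000/ 783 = -5319.28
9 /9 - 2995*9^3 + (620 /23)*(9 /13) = -652817266 /299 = -2183335.34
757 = 757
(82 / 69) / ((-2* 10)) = -41 / 690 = -0.06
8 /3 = 2.67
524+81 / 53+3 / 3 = 27906 / 53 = 526.53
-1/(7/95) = -95/7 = -13.57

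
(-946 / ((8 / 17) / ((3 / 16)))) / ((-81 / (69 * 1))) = 184943 / 576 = 321.08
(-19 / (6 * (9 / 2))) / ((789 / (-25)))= 475 / 21303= 0.02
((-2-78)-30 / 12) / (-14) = 165 / 28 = 5.89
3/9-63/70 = -17/30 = -0.57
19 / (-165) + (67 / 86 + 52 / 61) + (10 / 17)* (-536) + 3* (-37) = -6250617193 / 14715030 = -424.78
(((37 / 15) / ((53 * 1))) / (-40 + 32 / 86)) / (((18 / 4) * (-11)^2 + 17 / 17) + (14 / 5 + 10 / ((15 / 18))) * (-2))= -1591 / 698879412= -0.00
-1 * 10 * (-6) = 60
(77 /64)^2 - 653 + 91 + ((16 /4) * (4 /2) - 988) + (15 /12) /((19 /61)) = -1536.54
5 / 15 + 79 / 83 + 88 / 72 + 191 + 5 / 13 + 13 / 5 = 9540668 / 48555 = 196.49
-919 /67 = -13.72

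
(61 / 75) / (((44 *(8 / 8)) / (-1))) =-61 / 3300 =-0.02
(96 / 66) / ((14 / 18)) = 144 / 77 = 1.87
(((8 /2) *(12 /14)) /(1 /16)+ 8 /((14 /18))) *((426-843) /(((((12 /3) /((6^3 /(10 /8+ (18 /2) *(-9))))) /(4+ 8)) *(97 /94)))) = 46330154496 /216601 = 213896.31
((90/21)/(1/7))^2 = 900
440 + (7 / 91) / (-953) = 5451159 / 12389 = 440.00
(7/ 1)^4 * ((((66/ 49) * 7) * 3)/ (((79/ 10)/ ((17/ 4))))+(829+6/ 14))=160211527/ 79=2027994.01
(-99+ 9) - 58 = -148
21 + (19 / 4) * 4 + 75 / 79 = 3235 / 79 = 40.95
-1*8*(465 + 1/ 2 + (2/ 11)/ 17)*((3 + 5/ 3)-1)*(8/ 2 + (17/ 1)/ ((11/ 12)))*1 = -172708192/ 561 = -307857.74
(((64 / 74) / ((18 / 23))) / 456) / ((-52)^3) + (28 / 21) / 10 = 889626701 / 6672201120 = 0.13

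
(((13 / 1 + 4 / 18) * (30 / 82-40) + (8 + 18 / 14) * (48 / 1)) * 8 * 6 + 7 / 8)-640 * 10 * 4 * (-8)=1384768267 / 6888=201040.69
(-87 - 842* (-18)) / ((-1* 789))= -19.10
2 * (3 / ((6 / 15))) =15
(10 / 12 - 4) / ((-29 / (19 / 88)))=361 / 15312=0.02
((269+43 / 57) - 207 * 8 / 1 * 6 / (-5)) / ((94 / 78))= 8362016 / 4465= 1872.79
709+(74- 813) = -30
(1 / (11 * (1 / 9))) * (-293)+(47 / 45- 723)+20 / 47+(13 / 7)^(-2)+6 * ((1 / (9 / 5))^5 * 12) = -2743471492786 / 2866271265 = -957.16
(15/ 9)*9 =15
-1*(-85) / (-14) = -85 / 14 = -6.07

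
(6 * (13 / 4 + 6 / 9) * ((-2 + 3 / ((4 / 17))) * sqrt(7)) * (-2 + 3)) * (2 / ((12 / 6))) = 668.38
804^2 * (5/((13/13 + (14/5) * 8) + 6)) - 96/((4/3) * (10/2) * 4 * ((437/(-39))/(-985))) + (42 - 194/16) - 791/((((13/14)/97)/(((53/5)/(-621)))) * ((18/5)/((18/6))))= 19990679359943/180383112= 110823.45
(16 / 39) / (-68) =-4 / 663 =-0.01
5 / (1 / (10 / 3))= 50 / 3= 16.67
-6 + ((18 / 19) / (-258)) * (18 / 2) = -6.03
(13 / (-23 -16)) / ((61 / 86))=-86 / 183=-0.47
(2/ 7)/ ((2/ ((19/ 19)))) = 1/ 7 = 0.14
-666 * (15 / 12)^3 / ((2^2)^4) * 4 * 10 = -203.25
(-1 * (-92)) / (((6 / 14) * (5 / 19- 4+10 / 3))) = -532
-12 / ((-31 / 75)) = 900 / 31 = 29.03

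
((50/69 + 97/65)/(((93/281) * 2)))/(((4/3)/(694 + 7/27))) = 455419229/261144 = 1743.94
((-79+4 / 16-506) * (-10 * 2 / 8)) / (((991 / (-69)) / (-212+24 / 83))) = 3544953315 / 164506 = 21549.08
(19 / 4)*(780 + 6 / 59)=437247 / 118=3705.48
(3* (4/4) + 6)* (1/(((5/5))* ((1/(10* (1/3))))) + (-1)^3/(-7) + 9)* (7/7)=786/7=112.29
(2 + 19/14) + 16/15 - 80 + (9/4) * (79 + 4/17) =733301/7140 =102.70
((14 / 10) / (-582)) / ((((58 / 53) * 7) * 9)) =-53 / 1519020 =-0.00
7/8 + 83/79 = 1217/632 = 1.93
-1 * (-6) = 6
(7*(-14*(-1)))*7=686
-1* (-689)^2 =-474721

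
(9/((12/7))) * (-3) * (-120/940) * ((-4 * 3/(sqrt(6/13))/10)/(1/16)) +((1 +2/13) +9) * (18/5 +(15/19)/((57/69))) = 1085436/23465 - 1512 * sqrt(78)/235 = -10.57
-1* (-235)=235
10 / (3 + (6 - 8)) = 10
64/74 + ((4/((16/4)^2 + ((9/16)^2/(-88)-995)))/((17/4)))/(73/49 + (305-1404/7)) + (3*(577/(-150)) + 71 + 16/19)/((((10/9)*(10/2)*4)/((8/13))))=5634673815993117469/2222961258001526250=2.53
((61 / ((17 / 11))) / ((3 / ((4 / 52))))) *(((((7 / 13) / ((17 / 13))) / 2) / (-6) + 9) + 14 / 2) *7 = 113.11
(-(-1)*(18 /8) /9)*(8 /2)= 1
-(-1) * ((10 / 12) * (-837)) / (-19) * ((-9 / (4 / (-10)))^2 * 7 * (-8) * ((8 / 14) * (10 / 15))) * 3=-22599000 / 19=-1189421.05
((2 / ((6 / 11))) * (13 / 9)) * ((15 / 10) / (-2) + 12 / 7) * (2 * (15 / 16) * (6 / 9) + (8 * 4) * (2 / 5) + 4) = 51623 / 560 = 92.18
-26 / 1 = -26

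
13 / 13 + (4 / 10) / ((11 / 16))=1.58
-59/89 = -0.66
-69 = -69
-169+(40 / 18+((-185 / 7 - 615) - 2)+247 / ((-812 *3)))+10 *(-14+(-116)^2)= 976419631 / 7308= 133609.69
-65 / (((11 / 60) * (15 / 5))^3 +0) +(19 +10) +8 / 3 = -1433555 / 3993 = -359.02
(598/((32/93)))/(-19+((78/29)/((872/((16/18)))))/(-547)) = -144240498207/1576909520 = -91.47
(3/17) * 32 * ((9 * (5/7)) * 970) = 4190400/119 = 35213.45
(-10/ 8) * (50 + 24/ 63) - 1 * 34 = -4073/ 42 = -96.98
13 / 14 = 0.93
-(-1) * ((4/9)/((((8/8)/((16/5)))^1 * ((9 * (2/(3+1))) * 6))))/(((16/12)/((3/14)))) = 8/945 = 0.01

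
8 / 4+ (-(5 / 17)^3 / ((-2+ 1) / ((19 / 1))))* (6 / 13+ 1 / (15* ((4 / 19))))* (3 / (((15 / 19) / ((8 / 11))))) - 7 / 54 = 110401319 / 37938186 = 2.91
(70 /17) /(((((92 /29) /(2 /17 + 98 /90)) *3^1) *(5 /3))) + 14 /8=2.06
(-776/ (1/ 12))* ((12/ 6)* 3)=-55872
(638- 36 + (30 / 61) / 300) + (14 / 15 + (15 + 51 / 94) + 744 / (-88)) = 610.02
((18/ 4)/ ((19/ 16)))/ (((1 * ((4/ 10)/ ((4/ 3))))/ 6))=1440/ 19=75.79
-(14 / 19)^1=-14 / 19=-0.74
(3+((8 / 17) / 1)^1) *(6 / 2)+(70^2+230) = 87387 / 17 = 5140.41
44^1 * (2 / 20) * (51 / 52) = 561 / 130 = 4.32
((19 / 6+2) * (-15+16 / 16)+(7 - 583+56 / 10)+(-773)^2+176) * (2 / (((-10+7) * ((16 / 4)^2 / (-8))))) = 8955934 / 45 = 199020.76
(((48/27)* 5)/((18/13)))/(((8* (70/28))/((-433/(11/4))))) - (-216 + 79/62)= 164.18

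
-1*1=-1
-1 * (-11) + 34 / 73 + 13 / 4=4297 / 292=14.72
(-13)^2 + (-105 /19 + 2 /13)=40416 /247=163.63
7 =7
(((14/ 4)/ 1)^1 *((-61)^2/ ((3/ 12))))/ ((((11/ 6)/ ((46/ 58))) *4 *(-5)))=-1797243/ 1595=-1126.80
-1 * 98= -98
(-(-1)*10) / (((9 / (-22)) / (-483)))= 11806.67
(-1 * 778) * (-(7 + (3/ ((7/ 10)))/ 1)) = 61462/ 7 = 8780.29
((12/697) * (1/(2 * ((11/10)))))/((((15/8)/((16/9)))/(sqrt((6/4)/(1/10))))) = 512 * sqrt(15)/69003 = 0.03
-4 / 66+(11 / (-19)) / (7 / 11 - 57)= -19567 / 388740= -0.05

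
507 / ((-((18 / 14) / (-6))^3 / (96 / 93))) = 14839552 / 279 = 53188.36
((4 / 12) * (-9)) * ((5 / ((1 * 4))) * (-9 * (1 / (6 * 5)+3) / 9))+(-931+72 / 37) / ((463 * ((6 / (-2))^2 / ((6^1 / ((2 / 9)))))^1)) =733921 / 137048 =5.36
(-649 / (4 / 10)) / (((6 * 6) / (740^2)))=-222120250 / 9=-24680027.78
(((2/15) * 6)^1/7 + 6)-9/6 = 323/70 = 4.61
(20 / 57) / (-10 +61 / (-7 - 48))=-1100 / 34827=-0.03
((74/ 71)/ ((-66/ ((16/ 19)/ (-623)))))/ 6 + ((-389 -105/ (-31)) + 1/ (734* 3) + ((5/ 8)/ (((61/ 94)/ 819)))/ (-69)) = -2109208274640494693/ 5312275762676652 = -397.04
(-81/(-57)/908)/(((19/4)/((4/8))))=27/163894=0.00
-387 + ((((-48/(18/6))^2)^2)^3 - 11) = 281474976710258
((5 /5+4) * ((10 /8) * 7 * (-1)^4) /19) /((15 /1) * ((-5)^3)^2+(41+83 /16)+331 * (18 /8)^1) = 140 /14298089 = 0.00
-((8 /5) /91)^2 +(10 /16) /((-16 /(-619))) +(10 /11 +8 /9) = 68149541717 /2623420800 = 25.98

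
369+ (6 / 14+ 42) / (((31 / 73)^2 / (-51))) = -78236100 / 6727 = -11630.16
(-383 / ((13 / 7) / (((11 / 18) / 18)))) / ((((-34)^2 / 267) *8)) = -2624699 / 12984192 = -0.20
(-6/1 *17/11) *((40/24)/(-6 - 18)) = 85/132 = 0.64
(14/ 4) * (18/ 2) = 31.50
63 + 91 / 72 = 4627 / 72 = 64.26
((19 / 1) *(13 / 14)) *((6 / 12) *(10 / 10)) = 247 / 28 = 8.82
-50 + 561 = 511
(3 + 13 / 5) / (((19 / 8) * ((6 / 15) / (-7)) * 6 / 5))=-1960 / 57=-34.39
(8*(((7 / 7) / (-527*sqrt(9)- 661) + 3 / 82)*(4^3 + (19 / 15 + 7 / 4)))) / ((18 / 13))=86825453 / 6204735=13.99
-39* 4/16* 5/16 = -195/64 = -3.05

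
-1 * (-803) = 803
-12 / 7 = -1.71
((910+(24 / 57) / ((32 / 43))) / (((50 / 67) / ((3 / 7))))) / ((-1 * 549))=-4636601 / 4867800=-0.95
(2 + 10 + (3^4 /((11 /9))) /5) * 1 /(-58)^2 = 1389 /185020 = 0.01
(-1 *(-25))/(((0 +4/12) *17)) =75/17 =4.41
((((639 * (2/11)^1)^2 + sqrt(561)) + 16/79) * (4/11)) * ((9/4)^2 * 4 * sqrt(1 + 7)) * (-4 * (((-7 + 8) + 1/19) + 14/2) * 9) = -115134177110112 * sqrt(2)/1997831-892296 * sqrt(1122)/209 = -81643552.31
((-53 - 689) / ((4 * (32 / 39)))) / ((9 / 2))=-4823 / 96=-50.24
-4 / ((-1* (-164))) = -1 / 41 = -0.02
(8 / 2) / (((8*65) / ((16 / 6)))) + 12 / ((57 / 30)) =23476 / 3705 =6.34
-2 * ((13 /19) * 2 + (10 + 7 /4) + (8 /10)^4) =-642581 /23750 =-27.06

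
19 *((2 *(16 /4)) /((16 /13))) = 247 /2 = 123.50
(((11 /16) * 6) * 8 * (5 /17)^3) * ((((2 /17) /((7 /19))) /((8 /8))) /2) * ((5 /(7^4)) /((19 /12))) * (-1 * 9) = -0.00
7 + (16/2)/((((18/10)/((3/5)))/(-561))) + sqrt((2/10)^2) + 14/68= -253061/170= -1488.59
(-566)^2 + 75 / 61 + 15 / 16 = 312669571 / 976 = 320358.17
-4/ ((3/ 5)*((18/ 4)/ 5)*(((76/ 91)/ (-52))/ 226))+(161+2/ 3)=104394.81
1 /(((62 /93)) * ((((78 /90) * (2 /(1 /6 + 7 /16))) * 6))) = 145 /1664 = 0.09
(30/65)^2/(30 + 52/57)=1026/148889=0.01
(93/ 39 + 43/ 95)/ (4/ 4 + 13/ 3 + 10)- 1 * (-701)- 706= -136769/ 28405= -4.81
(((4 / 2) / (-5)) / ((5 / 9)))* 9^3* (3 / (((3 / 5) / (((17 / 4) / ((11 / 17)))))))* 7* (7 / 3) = -30970107 / 110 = -281546.43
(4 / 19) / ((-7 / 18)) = -72 / 133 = -0.54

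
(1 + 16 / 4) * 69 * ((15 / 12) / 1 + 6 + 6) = 18285 / 4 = 4571.25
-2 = -2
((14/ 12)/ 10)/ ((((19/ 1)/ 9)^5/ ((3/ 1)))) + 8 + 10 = 891808983/ 49521980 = 18.01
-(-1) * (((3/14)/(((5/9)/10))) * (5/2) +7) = 233/14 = 16.64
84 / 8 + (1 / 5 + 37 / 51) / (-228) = 10.50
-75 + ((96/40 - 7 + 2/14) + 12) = -2361/35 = -67.46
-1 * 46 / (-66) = 23 / 33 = 0.70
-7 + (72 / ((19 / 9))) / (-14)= -1255 / 133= -9.44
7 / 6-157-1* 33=-1133 / 6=-188.83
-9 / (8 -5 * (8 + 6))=9 / 62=0.15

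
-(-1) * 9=9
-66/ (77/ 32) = -192/ 7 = -27.43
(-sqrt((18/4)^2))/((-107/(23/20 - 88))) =-3.65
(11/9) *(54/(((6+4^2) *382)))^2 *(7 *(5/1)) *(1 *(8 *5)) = 28350/401291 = 0.07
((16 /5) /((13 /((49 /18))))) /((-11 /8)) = -3136 /6435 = -0.49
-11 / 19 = -0.58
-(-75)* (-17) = -1275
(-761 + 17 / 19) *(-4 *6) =346608 / 19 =18242.53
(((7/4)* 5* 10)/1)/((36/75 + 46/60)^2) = 1968750/34969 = 56.30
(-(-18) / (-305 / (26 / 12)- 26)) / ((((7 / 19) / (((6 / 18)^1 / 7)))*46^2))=-741 / 112393456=-0.00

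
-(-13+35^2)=-1212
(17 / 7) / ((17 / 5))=5 / 7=0.71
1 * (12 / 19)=12 / 19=0.63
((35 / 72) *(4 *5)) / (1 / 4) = 350 / 9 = 38.89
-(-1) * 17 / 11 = 17 / 11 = 1.55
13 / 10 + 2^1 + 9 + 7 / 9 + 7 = 20.08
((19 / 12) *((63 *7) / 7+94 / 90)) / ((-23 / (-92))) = 54758 / 135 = 405.61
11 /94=0.12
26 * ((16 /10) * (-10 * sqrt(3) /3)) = -416 * sqrt(3) /3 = -240.18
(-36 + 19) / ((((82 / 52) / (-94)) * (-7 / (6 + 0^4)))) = -249288 / 287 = -868.60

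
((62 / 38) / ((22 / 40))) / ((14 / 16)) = 4960 / 1463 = 3.39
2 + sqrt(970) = 33.14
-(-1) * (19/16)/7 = 19/112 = 0.17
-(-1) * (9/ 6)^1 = 3/ 2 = 1.50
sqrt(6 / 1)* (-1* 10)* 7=-70* sqrt(6)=-171.46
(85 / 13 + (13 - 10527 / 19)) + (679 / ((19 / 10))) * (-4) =-485105 / 247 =-1963.99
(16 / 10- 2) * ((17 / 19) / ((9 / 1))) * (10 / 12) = -17 / 513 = -0.03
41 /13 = 3.15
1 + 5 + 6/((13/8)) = 126/13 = 9.69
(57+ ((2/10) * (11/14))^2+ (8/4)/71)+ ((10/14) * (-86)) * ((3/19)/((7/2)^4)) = 129207375247/2267264300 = 56.99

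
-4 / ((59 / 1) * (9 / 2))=-8 / 531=-0.02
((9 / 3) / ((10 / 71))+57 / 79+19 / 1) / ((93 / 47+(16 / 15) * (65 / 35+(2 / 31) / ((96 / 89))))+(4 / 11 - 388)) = -32721380307 / 305994110588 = -0.11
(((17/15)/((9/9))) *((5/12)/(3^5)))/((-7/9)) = -0.00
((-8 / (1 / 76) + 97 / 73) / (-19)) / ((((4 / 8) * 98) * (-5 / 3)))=-132861 / 339815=-0.39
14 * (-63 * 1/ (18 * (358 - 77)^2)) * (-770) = 37730/ 78961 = 0.48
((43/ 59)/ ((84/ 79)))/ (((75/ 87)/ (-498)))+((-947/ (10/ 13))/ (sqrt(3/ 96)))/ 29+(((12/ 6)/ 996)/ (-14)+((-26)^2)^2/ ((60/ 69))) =5400242767063/ 10283700 -24622 * sqrt(2)/ 145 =524886.30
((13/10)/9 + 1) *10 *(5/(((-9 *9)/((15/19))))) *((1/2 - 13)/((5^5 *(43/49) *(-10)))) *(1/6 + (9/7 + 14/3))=-0.00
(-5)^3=-125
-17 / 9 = -1.89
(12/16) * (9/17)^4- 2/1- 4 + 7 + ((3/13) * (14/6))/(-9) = 39052151/39087828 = 1.00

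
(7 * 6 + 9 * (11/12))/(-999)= -0.05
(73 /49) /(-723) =-73 /35427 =-0.00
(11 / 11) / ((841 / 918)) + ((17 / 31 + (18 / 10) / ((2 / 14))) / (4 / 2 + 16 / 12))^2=8410728159 / 505125625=16.65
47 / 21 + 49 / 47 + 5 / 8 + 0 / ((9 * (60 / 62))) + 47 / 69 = 277667 / 60536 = 4.59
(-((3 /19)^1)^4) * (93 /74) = -0.00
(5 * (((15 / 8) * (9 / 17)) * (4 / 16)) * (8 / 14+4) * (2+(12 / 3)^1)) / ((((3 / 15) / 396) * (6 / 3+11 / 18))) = 144342000 / 5593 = 25807.62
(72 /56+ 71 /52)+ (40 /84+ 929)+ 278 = 1321459 /1092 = 1210.13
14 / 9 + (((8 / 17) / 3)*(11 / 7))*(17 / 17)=1930 / 1071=1.80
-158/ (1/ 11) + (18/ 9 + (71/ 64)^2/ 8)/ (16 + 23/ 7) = -7687861801/ 4423680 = -1737.89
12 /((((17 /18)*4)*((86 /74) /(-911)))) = -1820178 /731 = -2489.98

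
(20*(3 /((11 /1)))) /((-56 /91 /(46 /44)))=-4485 /484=-9.27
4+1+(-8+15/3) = 2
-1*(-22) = 22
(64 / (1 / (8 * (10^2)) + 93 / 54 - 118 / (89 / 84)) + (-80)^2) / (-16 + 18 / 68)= -3057523320320 / 7518033893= -406.69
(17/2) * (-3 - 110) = -1921/2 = -960.50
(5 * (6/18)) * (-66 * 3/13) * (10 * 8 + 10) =-29700/13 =-2284.62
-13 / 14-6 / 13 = -253 / 182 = -1.39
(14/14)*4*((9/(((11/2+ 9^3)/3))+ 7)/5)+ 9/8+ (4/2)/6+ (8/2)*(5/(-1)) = -2276173/176280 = -12.91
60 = 60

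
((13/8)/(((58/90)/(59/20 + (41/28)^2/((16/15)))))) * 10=181992915/1455104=125.07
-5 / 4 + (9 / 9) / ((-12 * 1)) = -4 / 3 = -1.33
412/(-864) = -103/216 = -0.48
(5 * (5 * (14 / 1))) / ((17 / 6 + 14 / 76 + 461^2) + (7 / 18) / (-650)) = 77805000 / 47244088967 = 0.00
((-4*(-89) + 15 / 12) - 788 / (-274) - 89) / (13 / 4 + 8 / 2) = 148577 / 3973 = 37.40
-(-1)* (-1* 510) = -510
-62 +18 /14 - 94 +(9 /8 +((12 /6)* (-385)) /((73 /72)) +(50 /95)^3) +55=-24055041107 /28039592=-857.90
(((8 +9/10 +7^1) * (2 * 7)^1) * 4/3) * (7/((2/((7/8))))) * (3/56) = 7791/160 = 48.69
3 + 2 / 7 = 23 / 7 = 3.29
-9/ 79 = -0.11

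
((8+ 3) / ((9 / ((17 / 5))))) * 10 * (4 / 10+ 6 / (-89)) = 55352 / 4005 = 13.82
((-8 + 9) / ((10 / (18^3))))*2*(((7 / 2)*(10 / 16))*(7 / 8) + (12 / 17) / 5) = 16301169 / 6800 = 2397.23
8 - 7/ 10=73/ 10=7.30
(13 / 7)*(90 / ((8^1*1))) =585 / 28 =20.89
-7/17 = -0.41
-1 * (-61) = 61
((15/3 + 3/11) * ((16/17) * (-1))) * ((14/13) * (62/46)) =-402752/55913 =-7.20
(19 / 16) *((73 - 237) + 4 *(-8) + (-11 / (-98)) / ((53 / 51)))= -19331797 / 83104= -232.62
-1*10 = -10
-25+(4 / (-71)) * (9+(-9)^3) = 1105 / 71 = 15.56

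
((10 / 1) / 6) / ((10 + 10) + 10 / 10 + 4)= 1 / 15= 0.07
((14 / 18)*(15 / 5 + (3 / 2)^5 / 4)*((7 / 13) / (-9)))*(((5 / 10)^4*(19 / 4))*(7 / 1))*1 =-1362053 / 2875392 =-0.47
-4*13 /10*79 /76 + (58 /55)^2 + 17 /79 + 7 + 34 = 335290463 /9081050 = 36.92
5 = 5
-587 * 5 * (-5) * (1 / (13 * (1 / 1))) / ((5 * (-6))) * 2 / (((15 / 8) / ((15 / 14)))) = -11740 / 273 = -43.00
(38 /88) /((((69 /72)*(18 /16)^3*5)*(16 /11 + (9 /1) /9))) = 19456 /754515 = 0.03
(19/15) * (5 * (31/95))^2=961/285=3.37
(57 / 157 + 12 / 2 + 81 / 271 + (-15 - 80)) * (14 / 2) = -26309633 / 42547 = -618.37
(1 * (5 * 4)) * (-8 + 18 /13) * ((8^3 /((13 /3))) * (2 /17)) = -5283840 /2873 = -1839.14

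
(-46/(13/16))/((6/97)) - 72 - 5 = -38699/39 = -992.28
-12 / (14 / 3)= -2.57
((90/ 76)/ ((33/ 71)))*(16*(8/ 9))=36.24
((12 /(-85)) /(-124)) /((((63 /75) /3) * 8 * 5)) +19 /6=280373 /88536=3.17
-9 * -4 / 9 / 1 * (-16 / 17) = -64 / 17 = -3.76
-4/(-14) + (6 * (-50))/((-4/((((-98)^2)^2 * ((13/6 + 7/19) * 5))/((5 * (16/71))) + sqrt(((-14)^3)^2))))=20700446293701/266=77821226668.05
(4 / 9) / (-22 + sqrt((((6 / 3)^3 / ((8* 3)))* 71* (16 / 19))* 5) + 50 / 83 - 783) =-28076908 / 50808417661 - 110224* sqrt(20235) / 2286378794745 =-0.00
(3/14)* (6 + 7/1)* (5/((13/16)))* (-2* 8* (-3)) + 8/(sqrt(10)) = 4* sqrt(10)/5 + 5760/7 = 825.39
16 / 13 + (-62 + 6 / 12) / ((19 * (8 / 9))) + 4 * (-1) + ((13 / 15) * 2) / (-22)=-4231651 / 652080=-6.49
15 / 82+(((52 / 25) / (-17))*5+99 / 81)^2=0.56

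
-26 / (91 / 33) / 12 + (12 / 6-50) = -683 / 14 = -48.79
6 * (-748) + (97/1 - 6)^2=3793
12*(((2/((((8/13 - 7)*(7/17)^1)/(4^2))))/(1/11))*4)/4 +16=-924208/581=-1590.72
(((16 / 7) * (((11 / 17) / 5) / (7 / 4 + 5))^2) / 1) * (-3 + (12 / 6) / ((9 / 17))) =30976 / 47403225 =0.00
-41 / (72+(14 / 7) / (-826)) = -16933 / 29735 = -0.57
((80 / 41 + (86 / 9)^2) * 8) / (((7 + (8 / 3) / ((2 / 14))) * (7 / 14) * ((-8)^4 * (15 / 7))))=7039 / 1062720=0.01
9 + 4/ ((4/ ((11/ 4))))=47/ 4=11.75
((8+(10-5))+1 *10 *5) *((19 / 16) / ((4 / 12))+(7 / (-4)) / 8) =210.66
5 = 5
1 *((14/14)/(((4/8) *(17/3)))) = 6/17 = 0.35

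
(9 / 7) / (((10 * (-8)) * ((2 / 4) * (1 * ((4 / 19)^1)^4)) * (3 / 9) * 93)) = -1172889 / 2222080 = -0.53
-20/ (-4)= 5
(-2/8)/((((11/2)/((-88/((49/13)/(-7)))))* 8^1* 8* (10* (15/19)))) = -247/16800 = -0.01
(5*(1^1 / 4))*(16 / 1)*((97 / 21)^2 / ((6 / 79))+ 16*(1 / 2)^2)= 7538950 / 1323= 5698.37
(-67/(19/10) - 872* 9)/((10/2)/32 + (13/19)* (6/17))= -81481408/4111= -19820.34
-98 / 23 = -4.26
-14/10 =-7/5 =-1.40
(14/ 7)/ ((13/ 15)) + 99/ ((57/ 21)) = 9579/ 247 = 38.78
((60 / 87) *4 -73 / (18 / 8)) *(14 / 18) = -54236 / 2349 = -23.09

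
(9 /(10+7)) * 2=18 /17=1.06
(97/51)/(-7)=-97/357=-0.27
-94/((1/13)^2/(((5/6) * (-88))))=3494920/3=1164973.33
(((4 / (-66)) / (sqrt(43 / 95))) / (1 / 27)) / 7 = -18 * sqrt(4085) / 3311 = -0.35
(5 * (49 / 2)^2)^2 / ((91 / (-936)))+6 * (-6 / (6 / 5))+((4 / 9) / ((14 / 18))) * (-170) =-1297082005 / 14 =-92648714.64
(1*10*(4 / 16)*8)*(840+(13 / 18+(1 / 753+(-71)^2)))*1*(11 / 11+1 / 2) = 132868135 / 753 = 176451.71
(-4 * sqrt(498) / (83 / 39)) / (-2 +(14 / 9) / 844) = 592488 * sqrt(498) / 629887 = 20.99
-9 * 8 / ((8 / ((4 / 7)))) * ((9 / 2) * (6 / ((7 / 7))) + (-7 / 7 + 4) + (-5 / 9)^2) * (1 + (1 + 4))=-935.24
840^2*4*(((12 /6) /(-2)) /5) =-564480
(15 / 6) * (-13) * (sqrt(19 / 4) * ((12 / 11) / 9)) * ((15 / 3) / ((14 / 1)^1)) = -325 * sqrt(19) / 462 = -3.07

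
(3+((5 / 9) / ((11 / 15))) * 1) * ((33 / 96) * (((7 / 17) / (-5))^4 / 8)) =74431 / 10022520000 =0.00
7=7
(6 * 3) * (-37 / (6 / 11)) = -1221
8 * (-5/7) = -5.71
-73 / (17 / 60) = -4380 / 17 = -257.65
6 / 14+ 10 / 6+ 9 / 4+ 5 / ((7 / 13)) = 1145 / 84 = 13.63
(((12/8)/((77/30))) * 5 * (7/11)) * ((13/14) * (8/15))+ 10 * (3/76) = 42345/32186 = 1.32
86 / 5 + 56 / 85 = 17.86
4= 4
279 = 279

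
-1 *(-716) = 716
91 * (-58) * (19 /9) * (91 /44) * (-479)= 2185596049 /198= 11038363.88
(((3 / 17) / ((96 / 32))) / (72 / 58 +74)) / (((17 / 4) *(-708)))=-29 / 111615846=-0.00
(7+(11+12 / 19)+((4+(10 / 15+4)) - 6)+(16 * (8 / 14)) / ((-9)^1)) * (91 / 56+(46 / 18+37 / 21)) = 36356305 / 301644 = 120.53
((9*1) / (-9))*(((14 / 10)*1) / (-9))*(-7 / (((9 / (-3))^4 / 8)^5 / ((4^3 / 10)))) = -51380224 / 784526490225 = -0.00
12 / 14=6 / 7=0.86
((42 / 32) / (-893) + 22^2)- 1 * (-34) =7401163 / 14288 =518.00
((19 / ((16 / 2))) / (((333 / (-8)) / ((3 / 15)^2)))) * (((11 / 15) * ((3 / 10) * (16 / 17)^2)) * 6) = -53504 / 20049375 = -0.00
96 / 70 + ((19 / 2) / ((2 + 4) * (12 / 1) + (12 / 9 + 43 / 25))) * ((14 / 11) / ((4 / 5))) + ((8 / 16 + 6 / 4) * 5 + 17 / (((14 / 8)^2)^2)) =39799420599 / 2973350380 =13.39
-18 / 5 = -3.60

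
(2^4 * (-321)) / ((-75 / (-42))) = -71904 / 25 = -2876.16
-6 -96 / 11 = -162 / 11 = -14.73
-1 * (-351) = 351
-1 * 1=-1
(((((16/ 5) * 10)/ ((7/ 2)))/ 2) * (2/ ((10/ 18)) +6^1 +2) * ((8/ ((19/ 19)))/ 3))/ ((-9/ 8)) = -118784/ 945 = -125.70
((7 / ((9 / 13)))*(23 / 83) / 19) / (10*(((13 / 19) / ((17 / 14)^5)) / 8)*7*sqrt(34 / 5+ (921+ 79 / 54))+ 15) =-721530264952398447 / 1485419318721753522059+ 18180483085021348*sqrt(7527030) / 22281289780826302830885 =0.00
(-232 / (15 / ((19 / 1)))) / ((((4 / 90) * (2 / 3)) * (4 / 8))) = -19836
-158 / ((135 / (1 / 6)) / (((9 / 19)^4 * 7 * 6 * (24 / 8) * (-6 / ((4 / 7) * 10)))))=8465877 / 6516050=1.30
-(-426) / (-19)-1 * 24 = -882 / 19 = -46.42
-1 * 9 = -9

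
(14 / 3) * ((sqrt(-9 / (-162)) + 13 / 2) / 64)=7 * sqrt(2) / 576 + 91 / 192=0.49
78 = 78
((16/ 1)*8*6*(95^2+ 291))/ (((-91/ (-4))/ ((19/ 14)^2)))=2582842368/ 4459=579242.51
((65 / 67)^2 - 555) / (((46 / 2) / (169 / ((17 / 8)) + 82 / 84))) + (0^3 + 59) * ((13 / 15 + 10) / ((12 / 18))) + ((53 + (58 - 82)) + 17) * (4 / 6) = -49863841121 / 52655970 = -946.97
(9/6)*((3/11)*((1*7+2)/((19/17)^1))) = 1377/418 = 3.29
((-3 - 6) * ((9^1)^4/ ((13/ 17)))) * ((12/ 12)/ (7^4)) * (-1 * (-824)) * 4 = -3308633568/ 31213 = -106001.78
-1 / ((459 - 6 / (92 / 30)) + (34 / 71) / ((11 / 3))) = -17963 / 8212218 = -0.00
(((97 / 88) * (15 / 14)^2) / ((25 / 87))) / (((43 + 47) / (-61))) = -514779 / 172480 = -2.98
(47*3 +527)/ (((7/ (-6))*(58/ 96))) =-192384/ 203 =-947.70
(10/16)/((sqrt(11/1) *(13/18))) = 45 *sqrt(11)/572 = 0.26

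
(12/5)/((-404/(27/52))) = -81/26260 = -0.00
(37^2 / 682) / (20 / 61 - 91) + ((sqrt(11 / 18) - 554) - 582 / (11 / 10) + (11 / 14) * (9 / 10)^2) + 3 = -2850357364439 / 2640499400 + sqrt(22) / 6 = -1078.69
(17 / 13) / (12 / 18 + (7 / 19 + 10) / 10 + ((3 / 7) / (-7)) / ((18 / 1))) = 79135 / 102882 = 0.77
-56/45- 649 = -650.24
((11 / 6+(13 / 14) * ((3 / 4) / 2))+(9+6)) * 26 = 75049 / 168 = 446.72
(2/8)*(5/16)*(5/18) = 0.02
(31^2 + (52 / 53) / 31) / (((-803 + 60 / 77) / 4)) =-486324300 / 101489753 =-4.79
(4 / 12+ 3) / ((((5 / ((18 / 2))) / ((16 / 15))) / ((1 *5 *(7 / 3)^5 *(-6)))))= -1075648 / 81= -13279.60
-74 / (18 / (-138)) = 1702 / 3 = 567.33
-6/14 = -3/7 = -0.43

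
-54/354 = -9/59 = -0.15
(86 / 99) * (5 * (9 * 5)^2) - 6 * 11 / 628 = 30379137 / 3454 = 8795.35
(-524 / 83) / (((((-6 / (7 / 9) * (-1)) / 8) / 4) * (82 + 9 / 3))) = -58688 / 190485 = -0.31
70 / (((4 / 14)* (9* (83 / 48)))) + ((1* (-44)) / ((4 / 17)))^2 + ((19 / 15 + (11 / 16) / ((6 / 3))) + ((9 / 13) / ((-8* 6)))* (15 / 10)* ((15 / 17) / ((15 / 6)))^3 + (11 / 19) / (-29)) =16350769988909807 / 467347356320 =34986.33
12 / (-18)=-2 / 3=-0.67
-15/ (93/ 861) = -4305/ 31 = -138.87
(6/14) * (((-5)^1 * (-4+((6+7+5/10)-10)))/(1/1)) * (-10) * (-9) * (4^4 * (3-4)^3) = -172800/7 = -24685.71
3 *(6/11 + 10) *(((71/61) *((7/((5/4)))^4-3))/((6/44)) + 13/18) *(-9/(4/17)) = -8494605673203/838750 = -10127696.78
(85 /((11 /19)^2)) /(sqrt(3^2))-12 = 26329 /363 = 72.53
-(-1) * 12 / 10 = 6 / 5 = 1.20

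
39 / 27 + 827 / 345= 3.84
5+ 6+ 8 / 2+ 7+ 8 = 30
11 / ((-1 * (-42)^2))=-11 / 1764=-0.01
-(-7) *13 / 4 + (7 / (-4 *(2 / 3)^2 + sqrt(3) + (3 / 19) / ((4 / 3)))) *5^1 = 16374960 *sqrt(3) / 115343 + 119183813 / 461372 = 504.22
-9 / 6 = -3 / 2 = -1.50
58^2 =3364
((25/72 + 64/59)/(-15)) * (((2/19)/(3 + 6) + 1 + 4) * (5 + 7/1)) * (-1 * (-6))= -5213131/151335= -34.45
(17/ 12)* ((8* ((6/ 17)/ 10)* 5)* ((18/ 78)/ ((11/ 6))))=36/ 143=0.25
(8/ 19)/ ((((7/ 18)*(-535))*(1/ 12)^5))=-35831808/ 71155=-503.57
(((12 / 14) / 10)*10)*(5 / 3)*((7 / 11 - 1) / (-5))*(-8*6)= -384 / 77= -4.99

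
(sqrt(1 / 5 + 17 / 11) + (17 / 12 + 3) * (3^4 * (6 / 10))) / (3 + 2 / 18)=9 * sqrt(330) / 385 + 38637 / 560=69.42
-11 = -11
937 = 937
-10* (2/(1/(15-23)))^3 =40960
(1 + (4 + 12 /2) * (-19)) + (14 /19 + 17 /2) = -6831 /38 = -179.76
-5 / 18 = -0.28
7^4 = 2401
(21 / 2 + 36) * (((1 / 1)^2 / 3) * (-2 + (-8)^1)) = -155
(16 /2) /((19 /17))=136 /19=7.16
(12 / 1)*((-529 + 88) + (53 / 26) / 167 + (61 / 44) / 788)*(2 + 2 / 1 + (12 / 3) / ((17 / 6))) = -2290406903757 / 79977469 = -28638.15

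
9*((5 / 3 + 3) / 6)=7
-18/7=-2.57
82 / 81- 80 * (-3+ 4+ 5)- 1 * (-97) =-30941 / 81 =-381.99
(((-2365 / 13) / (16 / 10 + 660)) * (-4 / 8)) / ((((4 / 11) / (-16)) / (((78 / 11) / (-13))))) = 35475 / 10751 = 3.30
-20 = -20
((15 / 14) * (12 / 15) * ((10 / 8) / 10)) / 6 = 1 / 56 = 0.02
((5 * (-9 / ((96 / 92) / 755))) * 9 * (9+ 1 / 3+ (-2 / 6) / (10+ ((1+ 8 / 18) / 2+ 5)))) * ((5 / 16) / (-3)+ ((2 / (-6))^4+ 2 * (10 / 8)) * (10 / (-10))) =1163856391975 / 163008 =7139872.84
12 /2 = 6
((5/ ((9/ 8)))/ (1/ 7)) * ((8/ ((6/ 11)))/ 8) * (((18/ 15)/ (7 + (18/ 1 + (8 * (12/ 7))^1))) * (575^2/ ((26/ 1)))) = 712827500/ 31707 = 22481.71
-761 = -761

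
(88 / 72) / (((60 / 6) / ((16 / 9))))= 88 / 405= 0.22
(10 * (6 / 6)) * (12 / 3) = 40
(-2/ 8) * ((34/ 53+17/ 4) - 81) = 16135/ 848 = 19.03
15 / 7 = 2.14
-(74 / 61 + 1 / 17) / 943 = -1319 / 977891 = -0.00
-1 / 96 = -0.01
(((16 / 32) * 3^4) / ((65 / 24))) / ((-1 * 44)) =-243 / 715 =-0.34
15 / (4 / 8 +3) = 30 / 7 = 4.29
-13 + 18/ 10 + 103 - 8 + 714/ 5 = 1133/ 5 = 226.60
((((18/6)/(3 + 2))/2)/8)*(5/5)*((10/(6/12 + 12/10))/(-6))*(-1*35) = 175/136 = 1.29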